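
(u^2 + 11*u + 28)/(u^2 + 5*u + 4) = (u + 7)/(u + 1)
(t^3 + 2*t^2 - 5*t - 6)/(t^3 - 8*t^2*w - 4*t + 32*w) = (t^2 + 4*t + 3)/(t^2 - 8*t*w + 2*t - 16*w)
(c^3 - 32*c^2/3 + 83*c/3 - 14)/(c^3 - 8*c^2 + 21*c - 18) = (3*c^2 - 23*c + 14)/(3*(c^2 - 5*c + 6))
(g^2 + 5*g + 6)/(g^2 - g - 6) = (g + 3)/(g - 3)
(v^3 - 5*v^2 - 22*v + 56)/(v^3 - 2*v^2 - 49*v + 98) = (v + 4)/(v + 7)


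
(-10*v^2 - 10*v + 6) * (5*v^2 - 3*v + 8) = -50*v^4 - 20*v^3 - 20*v^2 - 98*v + 48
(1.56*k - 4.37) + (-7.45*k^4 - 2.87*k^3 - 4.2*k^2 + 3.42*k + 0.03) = -7.45*k^4 - 2.87*k^3 - 4.2*k^2 + 4.98*k - 4.34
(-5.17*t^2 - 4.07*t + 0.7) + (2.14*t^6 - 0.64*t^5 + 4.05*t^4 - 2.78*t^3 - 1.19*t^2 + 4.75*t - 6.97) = 2.14*t^6 - 0.64*t^5 + 4.05*t^4 - 2.78*t^3 - 6.36*t^2 + 0.68*t - 6.27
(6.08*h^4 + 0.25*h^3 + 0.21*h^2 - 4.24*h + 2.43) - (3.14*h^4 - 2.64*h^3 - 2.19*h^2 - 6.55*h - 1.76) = 2.94*h^4 + 2.89*h^3 + 2.4*h^2 + 2.31*h + 4.19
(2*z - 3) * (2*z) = 4*z^2 - 6*z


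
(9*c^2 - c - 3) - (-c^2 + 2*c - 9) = 10*c^2 - 3*c + 6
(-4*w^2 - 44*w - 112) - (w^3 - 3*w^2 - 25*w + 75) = -w^3 - w^2 - 19*w - 187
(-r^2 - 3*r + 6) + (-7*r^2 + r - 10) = -8*r^2 - 2*r - 4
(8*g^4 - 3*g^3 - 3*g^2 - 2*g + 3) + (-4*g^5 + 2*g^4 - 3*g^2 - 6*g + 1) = -4*g^5 + 10*g^4 - 3*g^3 - 6*g^2 - 8*g + 4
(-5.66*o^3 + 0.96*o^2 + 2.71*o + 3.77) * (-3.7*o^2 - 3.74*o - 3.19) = 20.942*o^5 + 17.6164*o^4 + 4.438*o^3 - 27.1468*o^2 - 22.7447*o - 12.0263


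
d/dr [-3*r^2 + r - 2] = 1 - 6*r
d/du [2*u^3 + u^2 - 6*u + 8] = 6*u^2 + 2*u - 6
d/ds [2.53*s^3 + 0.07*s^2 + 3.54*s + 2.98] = 7.59*s^2 + 0.14*s + 3.54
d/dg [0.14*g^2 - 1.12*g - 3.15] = 0.28*g - 1.12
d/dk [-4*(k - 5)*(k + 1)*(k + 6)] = -12*k^2 - 16*k + 116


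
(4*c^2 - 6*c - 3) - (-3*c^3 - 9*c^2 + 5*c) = 3*c^3 + 13*c^2 - 11*c - 3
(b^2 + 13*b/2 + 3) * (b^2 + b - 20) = b^4 + 15*b^3/2 - 21*b^2/2 - 127*b - 60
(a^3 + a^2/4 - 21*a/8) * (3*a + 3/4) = 3*a^4 + 3*a^3/2 - 123*a^2/16 - 63*a/32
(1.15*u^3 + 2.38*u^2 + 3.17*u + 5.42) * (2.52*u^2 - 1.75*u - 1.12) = 2.898*u^5 + 3.9851*u^4 + 2.5354*u^3 + 5.4453*u^2 - 13.0354*u - 6.0704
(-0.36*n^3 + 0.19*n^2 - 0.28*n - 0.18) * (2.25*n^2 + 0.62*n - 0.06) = -0.81*n^5 + 0.2043*n^4 - 0.4906*n^3 - 0.59*n^2 - 0.0948*n + 0.0108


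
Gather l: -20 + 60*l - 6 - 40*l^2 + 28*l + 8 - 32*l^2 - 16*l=-72*l^2 + 72*l - 18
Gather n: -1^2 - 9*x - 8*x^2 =-8*x^2 - 9*x - 1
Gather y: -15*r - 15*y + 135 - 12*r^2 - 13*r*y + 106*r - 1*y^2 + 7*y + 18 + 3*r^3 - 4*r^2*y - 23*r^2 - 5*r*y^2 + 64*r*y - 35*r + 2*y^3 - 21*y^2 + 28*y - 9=3*r^3 - 35*r^2 + 56*r + 2*y^3 + y^2*(-5*r - 22) + y*(-4*r^2 + 51*r + 20) + 144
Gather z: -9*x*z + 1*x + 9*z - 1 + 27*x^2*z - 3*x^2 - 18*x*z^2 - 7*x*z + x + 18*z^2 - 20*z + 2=-3*x^2 + 2*x + z^2*(18 - 18*x) + z*(27*x^2 - 16*x - 11) + 1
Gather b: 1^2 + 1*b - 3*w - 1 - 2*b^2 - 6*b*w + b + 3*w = -2*b^2 + b*(2 - 6*w)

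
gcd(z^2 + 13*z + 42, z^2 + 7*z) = z + 7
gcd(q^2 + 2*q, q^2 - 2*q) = q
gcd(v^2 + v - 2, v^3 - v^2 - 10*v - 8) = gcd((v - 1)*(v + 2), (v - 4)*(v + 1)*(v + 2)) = v + 2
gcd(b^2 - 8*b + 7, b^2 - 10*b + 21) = b - 7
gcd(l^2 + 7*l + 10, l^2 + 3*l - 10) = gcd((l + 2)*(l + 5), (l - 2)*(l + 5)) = l + 5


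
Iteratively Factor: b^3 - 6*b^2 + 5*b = (b)*(b^2 - 6*b + 5) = b*(b - 5)*(b - 1)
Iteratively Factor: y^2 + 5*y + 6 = (y + 3)*(y + 2)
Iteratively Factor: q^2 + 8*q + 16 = (q + 4)*(q + 4)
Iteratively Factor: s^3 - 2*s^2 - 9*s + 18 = (s - 2)*(s^2 - 9) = (s - 2)*(s + 3)*(s - 3)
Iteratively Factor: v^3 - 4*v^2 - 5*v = (v - 5)*(v^2 + v) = (v - 5)*(v + 1)*(v)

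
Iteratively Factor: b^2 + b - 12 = (b + 4)*(b - 3)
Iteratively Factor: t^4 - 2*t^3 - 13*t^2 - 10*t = (t)*(t^3 - 2*t^2 - 13*t - 10) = t*(t + 1)*(t^2 - 3*t - 10) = t*(t + 1)*(t + 2)*(t - 5)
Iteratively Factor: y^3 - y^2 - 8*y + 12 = (y - 2)*(y^2 + y - 6) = (y - 2)*(y + 3)*(y - 2)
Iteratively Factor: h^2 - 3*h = (h)*(h - 3)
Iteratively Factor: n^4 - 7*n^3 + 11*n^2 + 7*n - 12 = (n + 1)*(n^3 - 8*n^2 + 19*n - 12) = (n - 4)*(n + 1)*(n^2 - 4*n + 3) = (n - 4)*(n - 3)*(n + 1)*(n - 1)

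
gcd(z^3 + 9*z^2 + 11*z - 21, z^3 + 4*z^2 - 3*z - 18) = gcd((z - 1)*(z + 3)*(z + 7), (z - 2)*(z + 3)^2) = z + 3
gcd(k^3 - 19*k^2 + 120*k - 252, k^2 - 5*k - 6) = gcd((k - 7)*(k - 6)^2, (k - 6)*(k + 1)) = k - 6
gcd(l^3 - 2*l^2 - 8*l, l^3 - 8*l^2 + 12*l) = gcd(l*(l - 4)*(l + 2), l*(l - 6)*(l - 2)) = l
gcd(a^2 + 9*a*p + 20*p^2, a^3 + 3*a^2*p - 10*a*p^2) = a + 5*p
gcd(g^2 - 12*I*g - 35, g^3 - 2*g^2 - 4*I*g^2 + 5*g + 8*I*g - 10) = g - 5*I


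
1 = 1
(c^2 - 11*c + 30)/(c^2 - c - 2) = (-c^2 + 11*c - 30)/(-c^2 + c + 2)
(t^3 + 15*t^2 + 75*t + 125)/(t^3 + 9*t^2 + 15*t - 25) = (t + 5)/(t - 1)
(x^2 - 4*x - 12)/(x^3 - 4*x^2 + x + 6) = (x^2 - 4*x - 12)/(x^3 - 4*x^2 + x + 6)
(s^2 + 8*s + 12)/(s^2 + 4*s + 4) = (s + 6)/(s + 2)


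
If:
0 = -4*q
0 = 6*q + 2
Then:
No Solution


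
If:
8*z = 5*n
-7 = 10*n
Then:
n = -7/10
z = -7/16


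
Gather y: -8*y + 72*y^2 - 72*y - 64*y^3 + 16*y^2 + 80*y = -64*y^3 + 88*y^2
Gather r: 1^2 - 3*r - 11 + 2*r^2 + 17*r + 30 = 2*r^2 + 14*r + 20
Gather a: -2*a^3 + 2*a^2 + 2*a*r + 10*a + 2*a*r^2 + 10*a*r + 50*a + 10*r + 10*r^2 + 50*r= -2*a^3 + 2*a^2 + a*(2*r^2 + 12*r + 60) + 10*r^2 + 60*r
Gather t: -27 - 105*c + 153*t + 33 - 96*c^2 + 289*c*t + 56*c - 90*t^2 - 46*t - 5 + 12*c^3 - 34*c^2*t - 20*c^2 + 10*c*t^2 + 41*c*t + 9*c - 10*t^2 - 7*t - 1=12*c^3 - 116*c^2 - 40*c + t^2*(10*c - 100) + t*(-34*c^2 + 330*c + 100)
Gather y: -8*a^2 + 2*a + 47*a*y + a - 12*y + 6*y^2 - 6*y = -8*a^2 + 3*a + 6*y^2 + y*(47*a - 18)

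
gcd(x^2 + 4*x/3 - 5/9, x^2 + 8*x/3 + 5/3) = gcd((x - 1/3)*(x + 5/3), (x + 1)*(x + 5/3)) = x + 5/3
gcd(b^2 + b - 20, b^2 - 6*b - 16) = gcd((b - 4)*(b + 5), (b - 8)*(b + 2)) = 1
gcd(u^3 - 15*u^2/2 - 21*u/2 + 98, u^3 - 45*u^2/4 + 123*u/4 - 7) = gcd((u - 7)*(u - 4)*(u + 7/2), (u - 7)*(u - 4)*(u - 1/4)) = u^2 - 11*u + 28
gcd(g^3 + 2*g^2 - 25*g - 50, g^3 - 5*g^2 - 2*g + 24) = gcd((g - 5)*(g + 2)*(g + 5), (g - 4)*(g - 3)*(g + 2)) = g + 2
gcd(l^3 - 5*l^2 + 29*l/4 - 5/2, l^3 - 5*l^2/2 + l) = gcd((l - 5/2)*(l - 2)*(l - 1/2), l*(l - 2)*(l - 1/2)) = l^2 - 5*l/2 + 1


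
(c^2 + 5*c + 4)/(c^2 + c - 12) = (c + 1)/(c - 3)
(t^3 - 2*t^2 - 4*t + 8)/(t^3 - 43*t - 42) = (-t^3 + 2*t^2 + 4*t - 8)/(-t^3 + 43*t + 42)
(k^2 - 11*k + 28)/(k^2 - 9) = (k^2 - 11*k + 28)/(k^2 - 9)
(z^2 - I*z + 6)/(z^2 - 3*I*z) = (z + 2*I)/z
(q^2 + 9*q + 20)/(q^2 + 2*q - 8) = (q + 5)/(q - 2)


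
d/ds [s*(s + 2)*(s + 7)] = 3*s^2 + 18*s + 14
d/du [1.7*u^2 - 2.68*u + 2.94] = 3.4*u - 2.68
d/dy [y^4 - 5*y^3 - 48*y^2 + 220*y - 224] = 4*y^3 - 15*y^2 - 96*y + 220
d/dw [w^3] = 3*w^2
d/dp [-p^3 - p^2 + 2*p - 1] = -3*p^2 - 2*p + 2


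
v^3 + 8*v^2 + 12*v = v*(v + 2)*(v + 6)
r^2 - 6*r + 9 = (r - 3)^2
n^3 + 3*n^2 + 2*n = n*(n + 1)*(n + 2)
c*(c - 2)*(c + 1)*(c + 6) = c^4 + 5*c^3 - 8*c^2 - 12*c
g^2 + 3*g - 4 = (g - 1)*(g + 4)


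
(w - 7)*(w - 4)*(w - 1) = w^3 - 12*w^2 + 39*w - 28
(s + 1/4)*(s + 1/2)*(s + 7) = s^3 + 31*s^2/4 + 43*s/8 + 7/8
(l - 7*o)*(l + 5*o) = l^2 - 2*l*o - 35*o^2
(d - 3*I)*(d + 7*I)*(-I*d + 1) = -I*d^3 + 5*d^2 - 17*I*d + 21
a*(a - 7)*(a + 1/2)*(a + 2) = a^4 - 9*a^3/2 - 33*a^2/2 - 7*a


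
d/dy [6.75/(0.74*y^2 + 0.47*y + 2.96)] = (-9.99*y - 3.1725)/(0.74*y^2 + 0.47*y + 2.96)^2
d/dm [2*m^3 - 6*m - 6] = 6*m^2 - 6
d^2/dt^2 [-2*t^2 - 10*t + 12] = -4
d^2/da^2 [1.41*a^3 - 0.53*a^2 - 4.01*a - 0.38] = 8.46*a - 1.06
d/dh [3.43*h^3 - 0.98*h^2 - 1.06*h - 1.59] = 10.29*h^2 - 1.96*h - 1.06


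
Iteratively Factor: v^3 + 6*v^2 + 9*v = (v + 3)*(v^2 + 3*v) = v*(v + 3)*(v + 3)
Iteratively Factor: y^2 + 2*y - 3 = (y + 3)*(y - 1)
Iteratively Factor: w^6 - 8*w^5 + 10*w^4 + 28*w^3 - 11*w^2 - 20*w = (w)*(w^5 - 8*w^4 + 10*w^3 + 28*w^2 - 11*w - 20) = w*(w - 4)*(w^4 - 4*w^3 - 6*w^2 + 4*w + 5) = w*(w - 5)*(w - 4)*(w^3 + w^2 - w - 1) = w*(w - 5)*(w - 4)*(w - 1)*(w^2 + 2*w + 1) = w*(w - 5)*(w - 4)*(w - 1)*(w + 1)*(w + 1)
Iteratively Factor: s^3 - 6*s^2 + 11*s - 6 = (s - 3)*(s^2 - 3*s + 2) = (s - 3)*(s - 1)*(s - 2)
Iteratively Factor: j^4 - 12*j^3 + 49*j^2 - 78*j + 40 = (j - 1)*(j^3 - 11*j^2 + 38*j - 40) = (j - 2)*(j - 1)*(j^2 - 9*j + 20) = (j - 4)*(j - 2)*(j - 1)*(j - 5)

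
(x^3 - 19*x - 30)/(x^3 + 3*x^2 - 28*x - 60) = (x + 3)/(x + 6)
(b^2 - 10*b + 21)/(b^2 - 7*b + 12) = (b - 7)/(b - 4)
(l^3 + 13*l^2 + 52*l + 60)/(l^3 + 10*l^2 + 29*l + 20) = (l^2 + 8*l + 12)/(l^2 + 5*l + 4)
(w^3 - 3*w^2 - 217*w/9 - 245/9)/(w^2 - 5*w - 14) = (w^2 + 4*w + 35/9)/(w + 2)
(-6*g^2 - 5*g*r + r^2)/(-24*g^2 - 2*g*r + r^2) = (g + r)/(4*g + r)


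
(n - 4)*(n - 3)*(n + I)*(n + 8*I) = n^4 - 7*n^3 + 9*I*n^3 + 4*n^2 - 63*I*n^2 + 56*n + 108*I*n - 96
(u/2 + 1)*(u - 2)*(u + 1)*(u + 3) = u^4/2 + 2*u^3 - u^2/2 - 8*u - 6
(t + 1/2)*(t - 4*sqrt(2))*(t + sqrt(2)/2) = t^3 - 7*sqrt(2)*t^2/2 + t^2/2 - 4*t - 7*sqrt(2)*t/4 - 2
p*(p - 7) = p^2 - 7*p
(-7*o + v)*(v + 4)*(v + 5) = -7*o*v^2 - 63*o*v - 140*o + v^3 + 9*v^2 + 20*v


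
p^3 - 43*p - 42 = (p - 7)*(p + 1)*(p + 6)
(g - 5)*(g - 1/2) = g^2 - 11*g/2 + 5/2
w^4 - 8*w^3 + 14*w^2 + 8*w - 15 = (w - 5)*(w - 3)*(w - 1)*(w + 1)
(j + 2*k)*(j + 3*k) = j^2 + 5*j*k + 6*k^2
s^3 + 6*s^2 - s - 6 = (s - 1)*(s + 1)*(s + 6)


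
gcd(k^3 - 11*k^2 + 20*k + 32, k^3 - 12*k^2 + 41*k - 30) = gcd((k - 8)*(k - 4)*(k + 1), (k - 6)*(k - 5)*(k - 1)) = 1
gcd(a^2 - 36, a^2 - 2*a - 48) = a + 6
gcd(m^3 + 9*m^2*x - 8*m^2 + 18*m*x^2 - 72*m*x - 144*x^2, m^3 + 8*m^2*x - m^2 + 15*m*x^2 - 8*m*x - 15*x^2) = m + 3*x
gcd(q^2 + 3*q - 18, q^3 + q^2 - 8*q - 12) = q - 3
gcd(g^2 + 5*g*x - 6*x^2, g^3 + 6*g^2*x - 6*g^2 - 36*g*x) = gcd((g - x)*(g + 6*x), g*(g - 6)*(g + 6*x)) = g + 6*x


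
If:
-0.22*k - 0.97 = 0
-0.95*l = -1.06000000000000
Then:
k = -4.41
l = 1.12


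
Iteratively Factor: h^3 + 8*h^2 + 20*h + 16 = (h + 4)*(h^2 + 4*h + 4) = (h + 2)*(h + 4)*(h + 2)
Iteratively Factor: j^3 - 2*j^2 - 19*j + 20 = (j - 1)*(j^2 - j - 20) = (j - 1)*(j + 4)*(j - 5)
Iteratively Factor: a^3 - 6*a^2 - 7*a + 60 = (a + 3)*(a^2 - 9*a + 20) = (a - 5)*(a + 3)*(a - 4)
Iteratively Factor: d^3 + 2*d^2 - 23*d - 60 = (d + 4)*(d^2 - 2*d - 15) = (d + 3)*(d + 4)*(d - 5)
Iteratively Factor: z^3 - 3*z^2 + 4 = (z + 1)*(z^2 - 4*z + 4) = (z - 2)*(z + 1)*(z - 2)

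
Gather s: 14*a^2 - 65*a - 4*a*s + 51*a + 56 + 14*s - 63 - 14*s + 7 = 14*a^2 - 4*a*s - 14*a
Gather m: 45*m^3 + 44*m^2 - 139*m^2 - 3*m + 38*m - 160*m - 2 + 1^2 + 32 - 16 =45*m^3 - 95*m^2 - 125*m + 15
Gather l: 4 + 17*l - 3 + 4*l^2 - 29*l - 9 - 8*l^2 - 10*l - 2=-4*l^2 - 22*l - 10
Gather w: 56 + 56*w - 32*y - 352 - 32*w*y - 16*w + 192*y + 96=w*(40 - 32*y) + 160*y - 200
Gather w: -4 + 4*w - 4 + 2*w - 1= 6*w - 9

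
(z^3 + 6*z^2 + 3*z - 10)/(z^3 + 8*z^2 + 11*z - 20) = (z + 2)/(z + 4)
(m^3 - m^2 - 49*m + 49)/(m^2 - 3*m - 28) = (m^2 + 6*m - 7)/(m + 4)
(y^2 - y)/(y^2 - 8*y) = (y - 1)/(y - 8)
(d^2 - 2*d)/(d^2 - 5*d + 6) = d/(d - 3)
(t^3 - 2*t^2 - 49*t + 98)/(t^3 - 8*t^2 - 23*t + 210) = (t^2 + 5*t - 14)/(t^2 - t - 30)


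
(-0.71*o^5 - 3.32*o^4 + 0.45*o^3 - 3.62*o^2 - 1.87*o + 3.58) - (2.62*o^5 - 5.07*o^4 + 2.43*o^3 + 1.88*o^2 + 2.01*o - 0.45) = -3.33*o^5 + 1.75*o^4 - 1.98*o^3 - 5.5*o^2 - 3.88*o + 4.03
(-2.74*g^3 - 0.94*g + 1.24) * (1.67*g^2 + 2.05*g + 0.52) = -4.5758*g^5 - 5.617*g^4 - 2.9946*g^3 + 0.1438*g^2 + 2.0532*g + 0.6448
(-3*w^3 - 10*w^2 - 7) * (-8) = 24*w^3 + 80*w^2 + 56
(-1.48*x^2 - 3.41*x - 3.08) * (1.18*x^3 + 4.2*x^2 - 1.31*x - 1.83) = -1.7464*x^5 - 10.2398*x^4 - 16.0176*x^3 - 5.7605*x^2 + 10.2751*x + 5.6364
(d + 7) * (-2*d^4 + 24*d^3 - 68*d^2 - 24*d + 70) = -2*d^5 + 10*d^4 + 100*d^3 - 500*d^2 - 98*d + 490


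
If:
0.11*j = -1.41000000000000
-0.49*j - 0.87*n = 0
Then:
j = -12.82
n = 7.22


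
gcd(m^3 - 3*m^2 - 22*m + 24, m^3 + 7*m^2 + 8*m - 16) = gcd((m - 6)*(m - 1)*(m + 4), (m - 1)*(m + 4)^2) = m^2 + 3*m - 4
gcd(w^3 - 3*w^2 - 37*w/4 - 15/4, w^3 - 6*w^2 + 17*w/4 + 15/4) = w^2 - 9*w/2 - 5/2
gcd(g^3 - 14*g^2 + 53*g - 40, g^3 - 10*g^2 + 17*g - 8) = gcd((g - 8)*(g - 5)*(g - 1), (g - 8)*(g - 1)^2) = g^2 - 9*g + 8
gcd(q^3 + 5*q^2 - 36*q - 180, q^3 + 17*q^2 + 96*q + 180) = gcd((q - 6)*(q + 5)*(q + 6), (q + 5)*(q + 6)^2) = q^2 + 11*q + 30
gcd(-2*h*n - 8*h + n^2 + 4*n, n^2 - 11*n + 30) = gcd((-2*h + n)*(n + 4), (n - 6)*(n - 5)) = 1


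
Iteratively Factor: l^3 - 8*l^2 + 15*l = (l - 3)*(l^2 - 5*l) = l*(l - 3)*(l - 5)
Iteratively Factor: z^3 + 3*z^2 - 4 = (z - 1)*(z^2 + 4*z + 4) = (z - 1)*(z + 2)*(z + 2)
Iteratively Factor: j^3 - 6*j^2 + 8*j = (j - 4)*(j^2 - 2*j) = j*(j - 4)*(j - 2)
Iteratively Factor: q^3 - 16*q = (q + 4)*(q^2 - 4*q) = q*(q + 4)*(q - 4)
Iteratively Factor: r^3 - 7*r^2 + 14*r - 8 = (r - 4)*(r^2 - 3*r + 2) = (r - 4)*(r - 2)*(r - 1)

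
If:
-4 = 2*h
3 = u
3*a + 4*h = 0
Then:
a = 8/3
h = -2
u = 3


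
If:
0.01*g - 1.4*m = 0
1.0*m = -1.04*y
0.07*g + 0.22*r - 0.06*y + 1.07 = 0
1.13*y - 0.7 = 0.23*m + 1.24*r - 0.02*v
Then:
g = -145.6*y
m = -1.04*y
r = 46.6*y - 4.86363636363636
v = 2820.74*y - 266.545454545455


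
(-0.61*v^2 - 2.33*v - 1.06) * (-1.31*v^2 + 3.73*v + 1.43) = 0.7991*v^4 + 0.777*v^3 - 8.1746*v^2 - 7.2857*v - 1.5158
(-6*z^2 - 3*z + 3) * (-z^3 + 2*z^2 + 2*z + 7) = 6*z^5 - 9*z^4 - 21*z^3 - 42*z^2 - 15*z + 21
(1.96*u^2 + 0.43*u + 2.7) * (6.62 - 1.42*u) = -2.7832*u^3 + 12.3646*u^2 - 0.9874*u + 17.874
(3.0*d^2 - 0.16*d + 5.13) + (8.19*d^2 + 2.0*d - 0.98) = 11.19*d^2 + 1.84*d + 4.15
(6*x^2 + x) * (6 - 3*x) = -18*x^3 + 33*x^2 + 6*x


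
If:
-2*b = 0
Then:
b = 0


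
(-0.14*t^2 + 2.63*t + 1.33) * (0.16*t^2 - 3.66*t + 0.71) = -0.0224*t^4 + 0.9332*t^3 - 9.5124*t^2 - 3.0005*t + 0.9443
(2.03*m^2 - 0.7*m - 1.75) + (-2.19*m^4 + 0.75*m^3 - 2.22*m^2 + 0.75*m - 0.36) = -2.19*m^4 + 0.75*m^3 - 0.19*m^2 + 0.05*m - 2.11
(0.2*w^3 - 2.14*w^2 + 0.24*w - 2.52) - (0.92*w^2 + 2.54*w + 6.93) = 0.2*w^3 - 3.06*w^2 - 2.3*w - 9.45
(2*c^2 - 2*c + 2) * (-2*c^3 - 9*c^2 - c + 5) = -4*c^5 - 14*c^4 + 12*c^3 - 6*c^2 - 12*c + 10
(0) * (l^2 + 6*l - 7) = 0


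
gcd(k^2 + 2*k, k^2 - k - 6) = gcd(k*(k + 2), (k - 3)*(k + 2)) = k + 2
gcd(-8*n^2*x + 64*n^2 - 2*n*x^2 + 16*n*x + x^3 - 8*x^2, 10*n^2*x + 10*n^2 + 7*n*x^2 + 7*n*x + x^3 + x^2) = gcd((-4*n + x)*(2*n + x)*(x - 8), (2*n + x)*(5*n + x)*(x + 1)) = 2*n + x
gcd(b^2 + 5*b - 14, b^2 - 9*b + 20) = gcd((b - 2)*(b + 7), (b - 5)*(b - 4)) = 1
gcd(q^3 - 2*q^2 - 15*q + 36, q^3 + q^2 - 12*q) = q^2 + q - 12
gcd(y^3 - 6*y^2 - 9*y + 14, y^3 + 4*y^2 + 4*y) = y + 2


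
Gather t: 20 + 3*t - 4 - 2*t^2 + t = -2*t^2 + 4*t + 16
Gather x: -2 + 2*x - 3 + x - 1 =3*x - 6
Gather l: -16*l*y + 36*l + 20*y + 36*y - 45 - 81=l*(36 - 16*y) + 56*y - 126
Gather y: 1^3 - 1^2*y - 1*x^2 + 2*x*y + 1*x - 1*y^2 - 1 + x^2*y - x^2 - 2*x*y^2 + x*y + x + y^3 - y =-2*x^2 + 2*x + y^3 + y^2*(-2*x - 1) + y*(x^2 + 3*x - 2)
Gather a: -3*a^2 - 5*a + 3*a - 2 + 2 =-3*a^2 - 2*a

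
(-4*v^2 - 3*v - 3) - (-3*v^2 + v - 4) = -v^2 - 4*v + 1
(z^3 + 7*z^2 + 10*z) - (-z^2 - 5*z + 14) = z^3 + 8*z^2 + 15*z - 14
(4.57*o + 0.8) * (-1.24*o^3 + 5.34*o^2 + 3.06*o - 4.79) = -5.6668*o^4 + 23.4118*o^3 + 18.2562*o^2 - 19.4423*o - 3.832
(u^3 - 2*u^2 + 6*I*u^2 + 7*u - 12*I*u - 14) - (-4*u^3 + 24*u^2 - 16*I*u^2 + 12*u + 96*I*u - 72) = 5*u^3 - 26*u^2 + 22*I*u^2 - 5*u - 108*I*u + 58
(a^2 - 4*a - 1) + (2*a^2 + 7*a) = 3*a^2 + 3*a - 1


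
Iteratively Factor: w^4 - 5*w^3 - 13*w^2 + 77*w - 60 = (w - 1)*(w^3 - 4*w^2 - 17*w + 60) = (w - 1)*(w + 4)*(w^2 - 8*w + 15) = (w - 5)*(w - 1)*(w + 4)*(w - 3)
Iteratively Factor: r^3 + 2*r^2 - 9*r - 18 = (r - 3)*(r^2 + 5*r + 6) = (r - 3)*(r + 3)*(r + 2)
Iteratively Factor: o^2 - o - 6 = (o + 2)*(o - 3)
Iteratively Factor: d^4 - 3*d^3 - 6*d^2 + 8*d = (d - 1)*(d^3 - 2*d^2 - 8*d) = d*(d - 1)*(d^2 - 2*d - 8) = d*(d - 1)*(d + 2)*(d - 4)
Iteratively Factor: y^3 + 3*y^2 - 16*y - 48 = (y + 3)*(y^2 - 16) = (y - 4)*(y + 3)*(y + 4)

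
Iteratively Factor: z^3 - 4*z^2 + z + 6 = (z - 3)*(z^2 - z - 2) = (z - 3)*(z - 2)*(z + 1)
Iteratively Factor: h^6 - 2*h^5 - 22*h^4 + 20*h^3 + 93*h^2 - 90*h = (h - 5)*(h^5 + 3*h^4 - 7*h^3 - 15*h^2 + 18*h) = (h - 5)*(h + 3)*(h^4 - 7*h^2 + 6*h) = (h - 5)*(h - 1)*(h + 3)*(h^3 + h^2 - 6*h) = h*(h - 5)*(h - 1)*(h + 3)*(h^2 + h - 6) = h*(h - 5)*(h - 2)*(h - 1)*(h + 3)*(h + 3)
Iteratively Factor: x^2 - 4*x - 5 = (x - 5)*(x + 1)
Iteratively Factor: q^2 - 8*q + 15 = (q - 5)*(q - 3)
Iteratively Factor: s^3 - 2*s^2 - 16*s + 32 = (s - 4)*(s^2 + 2*s - 8) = (s - 4)*(s - 2)*(s + 4)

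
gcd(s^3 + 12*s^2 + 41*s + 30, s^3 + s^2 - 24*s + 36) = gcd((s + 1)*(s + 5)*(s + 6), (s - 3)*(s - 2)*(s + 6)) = s + 6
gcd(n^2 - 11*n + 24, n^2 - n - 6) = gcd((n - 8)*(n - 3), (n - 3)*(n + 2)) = n - 3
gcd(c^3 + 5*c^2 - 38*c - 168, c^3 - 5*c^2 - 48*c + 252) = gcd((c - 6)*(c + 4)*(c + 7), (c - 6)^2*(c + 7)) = c^2 + c - 42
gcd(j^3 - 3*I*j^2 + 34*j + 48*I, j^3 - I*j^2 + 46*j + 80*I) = j^2 - 6*I*j + 16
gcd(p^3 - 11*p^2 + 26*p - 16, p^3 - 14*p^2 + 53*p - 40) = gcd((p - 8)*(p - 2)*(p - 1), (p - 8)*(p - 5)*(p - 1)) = p^2 - 9*p + 8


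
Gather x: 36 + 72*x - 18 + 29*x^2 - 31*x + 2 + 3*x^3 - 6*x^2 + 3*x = 3*x^3 + 23*x^2 + 44*x + 20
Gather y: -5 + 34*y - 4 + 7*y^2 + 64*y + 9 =7*y^2 + 98*y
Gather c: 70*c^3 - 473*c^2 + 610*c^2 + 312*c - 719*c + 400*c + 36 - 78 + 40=70*c^3 + 137*c^2 - 7*c - 2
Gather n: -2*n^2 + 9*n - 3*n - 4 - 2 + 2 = -2*n^2 + 6*n - 4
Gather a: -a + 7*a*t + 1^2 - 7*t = a*(7*t - 1) - 7*t + 1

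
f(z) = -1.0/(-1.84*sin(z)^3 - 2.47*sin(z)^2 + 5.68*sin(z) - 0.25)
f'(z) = -1.0*(5.52*sin(z)^2*cos(z) + 4.94*sin(z)*cos(z) - 5.68*cos(z))/(-1.84*sin(z)^3 - 2.47*sin(z)^2 + 5.68*sin(z) - 0.25)^2 = (-5.52*sin(z)^2 - 4.94*sin(z) + 5.68)*cos(z)/(1.84*sin(z)^3 + 2.47*sin(z)^2 - 5.68*sin(z) + 0.25)^2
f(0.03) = 12.21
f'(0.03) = 823.65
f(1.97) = -0.69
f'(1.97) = 0.66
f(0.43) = -0.64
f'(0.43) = 1.00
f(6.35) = -8.50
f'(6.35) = 383.78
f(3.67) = 0.29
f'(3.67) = -0.48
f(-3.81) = -0.53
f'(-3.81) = -0.11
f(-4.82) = -0.87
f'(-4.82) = -0.38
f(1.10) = -0.65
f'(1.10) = -0.59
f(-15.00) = 0.22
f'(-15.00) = -0.25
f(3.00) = -2.01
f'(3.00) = -19.51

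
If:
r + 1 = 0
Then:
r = -1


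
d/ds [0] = 0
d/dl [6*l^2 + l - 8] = 12*l + 1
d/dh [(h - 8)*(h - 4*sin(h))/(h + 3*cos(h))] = ((h - 8)*(h - 4*sin(h))*(3*sin(h) - 1) + (h + 3*cos(h))*(h + (8 - h)*(4*cos(h) - 1) - 4*sin(h)))/(h + 3*cos(h))^2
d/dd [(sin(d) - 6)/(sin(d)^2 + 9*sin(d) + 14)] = (12*sin(d) + cos(d)^2 + 67)*cos(d)/(sin(d)^2 + 9*sin(d) + 14)^2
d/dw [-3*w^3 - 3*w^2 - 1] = 3*w*(-3*w - 2)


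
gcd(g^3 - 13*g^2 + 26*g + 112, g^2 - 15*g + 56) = g^2 - 15*g + 56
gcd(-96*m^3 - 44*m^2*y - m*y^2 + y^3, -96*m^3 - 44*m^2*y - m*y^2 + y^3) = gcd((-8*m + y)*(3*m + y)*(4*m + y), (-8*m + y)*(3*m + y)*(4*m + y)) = -96*m^3 - 44*m^2*y - m*y^2 + y^3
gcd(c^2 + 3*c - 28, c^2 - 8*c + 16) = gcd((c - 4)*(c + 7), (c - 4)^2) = c - 4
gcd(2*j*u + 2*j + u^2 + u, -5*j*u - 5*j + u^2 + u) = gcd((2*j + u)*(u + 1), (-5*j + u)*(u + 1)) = u + 1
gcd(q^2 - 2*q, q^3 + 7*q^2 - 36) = q - 2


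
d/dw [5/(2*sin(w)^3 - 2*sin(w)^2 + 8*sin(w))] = 5*(-3*cos(w) + 2/tan(w) - 4*cos(w)/sin(w)^2)/(2*(sin(w)^2 - sin(w) + 4)^2)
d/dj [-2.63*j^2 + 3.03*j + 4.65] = 3.03 - 5.26*j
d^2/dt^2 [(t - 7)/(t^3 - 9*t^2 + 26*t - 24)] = 2*((t - 7)*(3*t^2 - 18*t + 26)^2 + (-3*t^2 + 18*t - 3*(t - 7)*(t - 3) - 26)*(t^3 - 9*t^2 + 26*t - 24))/(t^3 - 9*t^2 + 26*t - 24)^3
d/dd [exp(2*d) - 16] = 2*exp(2*d)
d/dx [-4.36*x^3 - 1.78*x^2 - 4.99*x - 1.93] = -13.08*x^2 - 3.56*x - 4.99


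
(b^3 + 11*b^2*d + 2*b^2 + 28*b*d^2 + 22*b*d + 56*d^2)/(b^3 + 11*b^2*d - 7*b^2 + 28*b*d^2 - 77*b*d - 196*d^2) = (b + 2)/(b - 7)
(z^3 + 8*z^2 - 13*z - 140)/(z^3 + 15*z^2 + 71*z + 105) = (z - 4)/(z + 3)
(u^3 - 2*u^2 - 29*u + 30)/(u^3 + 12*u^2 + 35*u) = (u^2 - 7*u + 6)/(u*(u + 7))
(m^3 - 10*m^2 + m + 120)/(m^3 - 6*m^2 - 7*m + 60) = (m - 8)/(m - 4)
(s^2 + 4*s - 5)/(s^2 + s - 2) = (s + 5)/(s + 2)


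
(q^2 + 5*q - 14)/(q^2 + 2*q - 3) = (q^2 + 5*q - 14)/(q^2 + 2*q - 3)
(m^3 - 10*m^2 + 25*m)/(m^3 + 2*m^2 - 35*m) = (m - 5)/(m + 7)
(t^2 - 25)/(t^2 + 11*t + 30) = (t - 5)/(t + 6)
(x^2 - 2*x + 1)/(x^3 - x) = (x - 1)/(x*(x + 1))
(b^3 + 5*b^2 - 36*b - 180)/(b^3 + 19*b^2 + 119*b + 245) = (b^2 - 36)/(b^2 + 14*b + 49)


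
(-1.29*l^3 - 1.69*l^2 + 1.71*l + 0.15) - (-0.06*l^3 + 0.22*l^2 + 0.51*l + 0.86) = -1.23*l^3 - 1.91*l^2 + 1.2*l - 0.71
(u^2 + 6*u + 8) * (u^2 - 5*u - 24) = u^4 + u^3 - 46*u^2 - 184*u - 192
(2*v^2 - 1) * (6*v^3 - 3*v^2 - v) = 12*v^5 - 6*v^4 - 8*v^3 + 3*v^2 + v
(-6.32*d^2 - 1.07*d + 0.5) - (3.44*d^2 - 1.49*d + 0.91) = -9.76*d^2 + 0.42*d - 0.41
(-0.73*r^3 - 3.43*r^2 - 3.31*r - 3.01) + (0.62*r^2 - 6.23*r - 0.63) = -0.73*r^3 - 2.81*r^2 - 9.54*r - 3.64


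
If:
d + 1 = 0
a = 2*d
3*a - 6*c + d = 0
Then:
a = -2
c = -7/6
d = -1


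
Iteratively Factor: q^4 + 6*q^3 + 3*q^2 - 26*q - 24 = (q + 3)*(q^3 + 3*q^2 - 6*q - 8) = (q + 1)*(q + 3)*(q^2 + 2*q - 8) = (q + 1)*(q + 3)*(q + 4)*(q - 2)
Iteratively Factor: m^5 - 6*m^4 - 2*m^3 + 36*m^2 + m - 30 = (m - 1)*(m^4 - 5*m^3 - 7*m^2 + 29*m + 30) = (m - 5)*(m - 1)*(m^3 - 7*m - 6) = (m - 5)*(m - 3)*(m - 1)*(m^2 + 3*m + 2) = (m - 5)*(m - 3)*(m - 1)*(m + 2)*(m + 1)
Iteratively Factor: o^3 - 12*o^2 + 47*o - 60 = (o - 4)*(o^2 - 8*o + 15) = (o - 5)*(o - 4)*(o - 3)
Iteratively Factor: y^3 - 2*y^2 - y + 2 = (y + 1)*(y^2 - 3*y + 2) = (y - 2)*(y + 1)*(y - 1)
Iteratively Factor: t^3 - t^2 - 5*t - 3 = (t - 3)*(t^2 + 2*t + 1) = (t - 3)*(t + 1)*(t + 1)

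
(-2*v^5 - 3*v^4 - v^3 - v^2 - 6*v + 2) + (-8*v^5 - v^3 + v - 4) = -10*v^5 - 3*v^4 - 2*v^3 - v^2 - 5*v - 2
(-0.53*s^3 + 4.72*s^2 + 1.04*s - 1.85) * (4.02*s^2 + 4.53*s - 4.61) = -2.1306*s^5 + 16.5735*s^4 + 28.0057*s^3 - 24.485*s^2 - 13.1749*s + 8.5285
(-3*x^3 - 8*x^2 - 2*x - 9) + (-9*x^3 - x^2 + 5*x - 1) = -12*x^3 - 9*x^2 + 3*x - 10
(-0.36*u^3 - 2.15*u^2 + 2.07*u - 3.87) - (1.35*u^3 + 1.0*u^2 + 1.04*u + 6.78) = -1.71*u^3 - 3.15*u^2 + 1.03*u - 10.65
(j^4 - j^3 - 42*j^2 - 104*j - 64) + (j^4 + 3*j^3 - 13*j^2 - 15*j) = 2*j^4 + 2*j^3 - 55*j^2 - 119*j - 64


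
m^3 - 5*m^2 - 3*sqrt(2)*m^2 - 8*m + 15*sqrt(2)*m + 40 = (m - 5)*(m - 4*sqrt(2))*(m + sqrt(2))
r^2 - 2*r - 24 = (r - 6)*(r + 4)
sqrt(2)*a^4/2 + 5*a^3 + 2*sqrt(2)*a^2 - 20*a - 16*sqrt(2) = (a - 2)*(a + sqrt(2))*(a + 4*sqrt(2))*(sqrt(2)*a/2 + sqrt(2))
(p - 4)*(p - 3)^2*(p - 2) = p^4 - 12*p^3 + 53*p^2 - 102*p + 72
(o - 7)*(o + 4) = o^2 - 3*o - 28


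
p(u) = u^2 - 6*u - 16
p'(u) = 2*u - 6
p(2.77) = -24.95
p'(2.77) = -0.46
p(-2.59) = 6.25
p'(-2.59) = -11.18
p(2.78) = -24.95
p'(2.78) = -0.44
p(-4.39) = 29.61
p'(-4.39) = -14.78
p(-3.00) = 11.00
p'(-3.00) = -12.00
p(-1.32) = -6.34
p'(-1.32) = -8.64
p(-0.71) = -11.24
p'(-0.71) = -7.42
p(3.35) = -24.88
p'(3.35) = 0.70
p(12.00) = 56.00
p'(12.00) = 18.00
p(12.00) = 56.00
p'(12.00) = 18.00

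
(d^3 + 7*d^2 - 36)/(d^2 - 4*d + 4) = (d^2 + 9*d + 18)/(d - 2)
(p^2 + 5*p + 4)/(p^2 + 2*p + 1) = (p + 4)/(p + 1)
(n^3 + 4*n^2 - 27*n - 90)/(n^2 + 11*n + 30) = (n^2 - 2*n - 15)/(n + 5)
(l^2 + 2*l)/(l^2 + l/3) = 3*(l + 2)/(3*l + 1)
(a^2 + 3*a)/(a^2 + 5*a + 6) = a/(a + 2)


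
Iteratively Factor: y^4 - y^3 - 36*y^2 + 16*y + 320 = (y + 4)*(y^3 - 5*y^2 - 16*y + 80) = (y + 4)^2*(y^2 - 9*y + 20) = (y - 5)*(y + 4)^2*(y - 4)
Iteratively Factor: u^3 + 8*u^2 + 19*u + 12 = (u + 4)*(u^2 + 4*u + 3) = (u + 1)*(u + 4)*(u + 3)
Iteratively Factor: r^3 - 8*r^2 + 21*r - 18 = (r - 2)*(r^2 - 6*r + 9) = (r - 3)*(r - 2)*(r - 3)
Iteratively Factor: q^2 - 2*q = (q - 2)*(q)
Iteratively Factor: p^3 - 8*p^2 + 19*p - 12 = (p - 4)*(p^2 - 4*p + 3) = (p - 4)*(p - 1)*(p - 3)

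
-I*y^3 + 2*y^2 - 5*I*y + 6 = (y - 2*I)*(y + 3*I)*(-I*y + 1)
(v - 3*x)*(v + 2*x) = v^2 - v*x - 6*x^2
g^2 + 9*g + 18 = (g + 3)*(g + 6)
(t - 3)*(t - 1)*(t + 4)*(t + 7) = t^4 + 7*t^3 - 13*t^2 - 79*t + 84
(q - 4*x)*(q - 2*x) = q^2 - 6*q*x + 8*x^2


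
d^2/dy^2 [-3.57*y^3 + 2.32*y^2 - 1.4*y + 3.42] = 4.64 - 21.42*y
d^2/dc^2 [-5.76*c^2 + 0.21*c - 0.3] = -11.5200000000000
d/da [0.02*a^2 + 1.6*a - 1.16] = 0.04*a + 1.6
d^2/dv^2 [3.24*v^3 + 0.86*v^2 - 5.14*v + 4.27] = 19.44*v + 1.72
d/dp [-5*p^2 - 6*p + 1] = -10*p - 6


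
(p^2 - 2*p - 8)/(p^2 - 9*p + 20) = (p + 2)/(p - 5)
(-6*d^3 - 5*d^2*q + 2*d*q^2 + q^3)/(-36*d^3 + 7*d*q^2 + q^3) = (d + q)/(6*d + q)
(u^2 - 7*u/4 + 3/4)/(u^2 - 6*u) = (4*u^2 - 7*u + 3)/(4*u*(u - 6))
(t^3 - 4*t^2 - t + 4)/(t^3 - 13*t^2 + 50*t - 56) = (t^2 - 1)/(t^2 - 9*t + 14)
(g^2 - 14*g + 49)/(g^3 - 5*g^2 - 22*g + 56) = (g - 7)/(g^2 + 2*g - 8)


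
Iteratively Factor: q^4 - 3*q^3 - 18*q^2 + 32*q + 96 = (q + 3)*(q^3 - 6*q^2 + 32) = (q - 4)*(q + 3)*(q^2 - 2*q - 8) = (q - 4)^2*(q + 3)*(q + 2)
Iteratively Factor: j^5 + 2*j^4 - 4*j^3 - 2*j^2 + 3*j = (j + 1)*(j^4 + j^3 - 5*j^2 + 3*j) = (j - 1)*(j + 1)*(j^3 + 2*j^2 - 3*j) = (j - 1)^2*(j + 1)*(j^2 + 3*j) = j*(j - 1)^2*(j + 1)*(j + 3)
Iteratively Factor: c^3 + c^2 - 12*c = (c + 4)*(c^2 - 3*c) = c*(c + 4)*(c - 3)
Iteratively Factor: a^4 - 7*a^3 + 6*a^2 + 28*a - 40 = (a - 2)*(a^3 - 5*a^2 - 4*a + 20) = (a - 2)^2*(a^2 - 3*a - 10) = (a - 5)*(a - 2)^2*(a + 2)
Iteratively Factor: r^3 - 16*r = (r)*(r^2 - 16) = r*(r - 4)*(r + 4)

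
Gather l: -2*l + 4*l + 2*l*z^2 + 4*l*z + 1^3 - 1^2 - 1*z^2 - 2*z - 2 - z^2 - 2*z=l*(2*z^2 + 4*z + 2) - 2*z^2 - 4*z - 2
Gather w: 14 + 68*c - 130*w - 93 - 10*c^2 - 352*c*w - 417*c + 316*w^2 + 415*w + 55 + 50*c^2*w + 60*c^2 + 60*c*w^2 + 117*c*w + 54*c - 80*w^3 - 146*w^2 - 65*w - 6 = 50*c^2 - 295*c - 80*w^3 + w^2*(60*c + 170) + w*(50*c^2 - 235*c + 220) - 30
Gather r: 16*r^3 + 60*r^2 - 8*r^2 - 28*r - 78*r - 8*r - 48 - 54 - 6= 16*r^3 + 52*r^2 - 114*r - 108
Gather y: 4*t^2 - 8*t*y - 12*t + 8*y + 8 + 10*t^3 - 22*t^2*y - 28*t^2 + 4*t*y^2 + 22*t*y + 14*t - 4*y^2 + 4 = 10*t^3 - 24*t^2 + 2*t + y^2*(4*t - 4) + y*(-22*t^2 + 14*t + 8) + 12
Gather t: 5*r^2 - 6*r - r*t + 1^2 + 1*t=5*r^2 - 6*r + t*(1 - r) + 1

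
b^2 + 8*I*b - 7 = (b + I)*(b + 7*I)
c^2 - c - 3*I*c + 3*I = (c - 1)*(c - 3*I)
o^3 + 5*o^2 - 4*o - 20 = (o - 2)*(o + 2)*(o + 5)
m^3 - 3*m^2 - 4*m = m*(m - 4)*(m + 1)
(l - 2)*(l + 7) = l^2 + 5*l - 14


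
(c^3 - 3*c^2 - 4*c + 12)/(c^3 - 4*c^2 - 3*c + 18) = (c - 2)/(c - 3)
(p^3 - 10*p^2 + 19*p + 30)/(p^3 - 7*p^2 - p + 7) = (p^2 - 11*p + 30)/(p^2 - 8*p + 7)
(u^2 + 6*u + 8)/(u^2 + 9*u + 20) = (u + 2)/(u + 5)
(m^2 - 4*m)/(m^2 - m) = (m - 4)/(m - 1)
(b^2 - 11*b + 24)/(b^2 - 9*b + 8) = (b - 3)/(b - 1)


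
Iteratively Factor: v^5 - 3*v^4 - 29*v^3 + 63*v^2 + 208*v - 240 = (v + 4)*(v^4 - 7*v^3 - v^2 + 67*v - 60) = (v - 5)*(v + 4)*(v^3 - 2*v^2 - 11*v + 12) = (v - 5)*(v - 1)*(v + 4)*(v^2 - v - 12) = (v - 5)*(v - 1)*(v + 3)*(v + 4)*(v - 4)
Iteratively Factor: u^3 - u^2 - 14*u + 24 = (u - 3)*(u^2 + 2*u - 8) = (u - 3)*(u - 2)*(u + 4)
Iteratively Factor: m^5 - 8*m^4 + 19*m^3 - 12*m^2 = (m)*(m^4 - 8*m^3 + 19*m^2 - 12*m) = m*(m - 4)*(m^3 - 4*m^2 + 3*m) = m*(m - 4)*(m - 3)*(m^2 - m) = m^2*(m - 4)*(m - 3)*(m - 1)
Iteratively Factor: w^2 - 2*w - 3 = (w + 1)*(w - 3)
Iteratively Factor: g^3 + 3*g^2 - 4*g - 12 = (g + 2)*(g^2 + g - 6) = (g - 2)*(g + 2)*(g + 3)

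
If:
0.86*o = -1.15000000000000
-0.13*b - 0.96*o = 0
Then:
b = 9.87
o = -1.34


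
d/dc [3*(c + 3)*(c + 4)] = 6*c + 21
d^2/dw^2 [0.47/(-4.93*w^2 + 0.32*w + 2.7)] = (-22.846606*w^2 + 1.482944*w + 0.47*(9.86*w - 0.32)*(19.72*w - 0.64) + 12.51234)/(-4.93*w^2 + 0.32*w + 2.7)^3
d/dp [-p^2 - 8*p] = -2*p - 8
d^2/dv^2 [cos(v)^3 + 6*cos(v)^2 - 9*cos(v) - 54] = 33*cos(v)/4 - 12*cos(2*v) - 9*cos(3*v)/4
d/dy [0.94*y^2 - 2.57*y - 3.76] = 1.88*y - 2.57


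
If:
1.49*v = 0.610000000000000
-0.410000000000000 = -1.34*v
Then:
No Solution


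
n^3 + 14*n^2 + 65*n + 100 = (n + 4)*(n + 5)^2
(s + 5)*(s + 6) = s^2 + 11*s + 30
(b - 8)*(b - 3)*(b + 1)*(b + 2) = b^4 - 8*b^3 - 7*b^2 + 50*b + 48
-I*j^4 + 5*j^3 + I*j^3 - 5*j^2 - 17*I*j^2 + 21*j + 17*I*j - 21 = (j - 3*I)*(j + I)*(j + 7*I)*(-I*j + I)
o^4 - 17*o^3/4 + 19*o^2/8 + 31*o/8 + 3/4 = (o - 3)*(o - 2)*(o + 1/4)*(o + 1/2)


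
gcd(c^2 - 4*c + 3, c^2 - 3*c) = c - 3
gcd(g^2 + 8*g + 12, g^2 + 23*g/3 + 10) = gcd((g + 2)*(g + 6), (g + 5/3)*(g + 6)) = g + 6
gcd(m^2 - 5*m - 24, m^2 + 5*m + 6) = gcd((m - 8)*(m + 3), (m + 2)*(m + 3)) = m + 3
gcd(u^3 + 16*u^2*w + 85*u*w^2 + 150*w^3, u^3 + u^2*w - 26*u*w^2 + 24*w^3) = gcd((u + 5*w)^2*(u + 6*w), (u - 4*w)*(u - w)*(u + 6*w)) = u + 6*w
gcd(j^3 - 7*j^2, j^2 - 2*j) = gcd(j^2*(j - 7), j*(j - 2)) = j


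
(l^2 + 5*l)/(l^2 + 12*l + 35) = l/(l + 7)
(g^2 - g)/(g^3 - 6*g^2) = (g - 1)/(g*(g - 6))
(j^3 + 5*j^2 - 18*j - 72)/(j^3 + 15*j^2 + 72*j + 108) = (j - 4)/(j + 6)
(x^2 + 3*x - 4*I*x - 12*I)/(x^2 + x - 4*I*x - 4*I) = (x + 3)/(x + 1)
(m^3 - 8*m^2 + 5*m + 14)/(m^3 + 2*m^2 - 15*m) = (m^3 - 8*m^2 + 5*m + 14)/(m*(m^2 + 2*m - 15))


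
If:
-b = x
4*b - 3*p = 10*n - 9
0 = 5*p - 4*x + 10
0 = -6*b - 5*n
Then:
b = -75/92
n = 45/46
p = -31/23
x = 75/92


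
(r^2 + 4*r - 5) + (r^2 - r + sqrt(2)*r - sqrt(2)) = 2*r^2 + sqrt(2)*r + 3*r - 5 - sqrt(2)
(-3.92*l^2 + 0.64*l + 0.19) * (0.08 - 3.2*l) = 12.544*l^3 - 2.3616*l^2 - 0.5568*l + 0.0152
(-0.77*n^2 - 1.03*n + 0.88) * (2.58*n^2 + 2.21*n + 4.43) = -1.9866*n^4 - 4.3591*n^3 - 3.417*n^2 - 2.6181*n + 3.8984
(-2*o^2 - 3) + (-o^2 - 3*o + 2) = -3*o^2 - 3*o - 1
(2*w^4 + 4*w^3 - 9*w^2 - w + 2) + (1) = 2*w^4 + 4*w^3 - 9*w^2 - w + 3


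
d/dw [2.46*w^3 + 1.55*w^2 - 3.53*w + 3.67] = 7.38*w^2 + 3.1*w - 3.53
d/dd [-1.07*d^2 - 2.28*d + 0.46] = -2.14*d - 2.28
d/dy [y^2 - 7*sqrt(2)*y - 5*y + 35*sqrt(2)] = 2*y - 7*sqrt(2) - 5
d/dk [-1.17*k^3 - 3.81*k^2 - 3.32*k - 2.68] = -3.51*k^2 - 7.62*k - 3.32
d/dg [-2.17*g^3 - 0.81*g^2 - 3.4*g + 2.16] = -6.51*g^2 - 1.62*g - 3.4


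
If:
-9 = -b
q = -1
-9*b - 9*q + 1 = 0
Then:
No Solution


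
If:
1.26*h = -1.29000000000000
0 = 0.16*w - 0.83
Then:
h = -1.02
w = 5.19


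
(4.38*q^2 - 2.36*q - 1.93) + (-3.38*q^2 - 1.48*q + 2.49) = 1.0*q^2 - 3.84*q + 0.56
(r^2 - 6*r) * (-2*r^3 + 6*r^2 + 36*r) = -2*r^5 + 18*r^4 - 216*r^2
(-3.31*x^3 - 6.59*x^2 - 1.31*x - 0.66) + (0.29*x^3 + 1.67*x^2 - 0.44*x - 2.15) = -3.02*x^3 - 4.92*x^2 - 1.75*x - 2.81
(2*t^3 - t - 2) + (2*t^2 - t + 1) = 2*t^3 + 2*t^2 - 2*t - 1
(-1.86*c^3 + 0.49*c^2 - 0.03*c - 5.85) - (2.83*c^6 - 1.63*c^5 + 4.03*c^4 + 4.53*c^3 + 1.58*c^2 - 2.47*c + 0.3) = -2.83*c^6 + 1.63*c^5 - 4.03*c^4 - 6.39*c^3 - 1.09*c^2 + 2.44*c - 6.15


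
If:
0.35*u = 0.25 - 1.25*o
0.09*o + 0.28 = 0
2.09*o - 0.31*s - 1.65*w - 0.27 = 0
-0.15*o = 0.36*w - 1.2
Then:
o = -3.11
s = -46.49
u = 11.83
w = 4.63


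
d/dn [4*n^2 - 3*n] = 8*n - 3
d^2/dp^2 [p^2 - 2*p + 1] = 2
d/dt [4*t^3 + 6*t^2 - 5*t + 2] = 12*t^2 + 12*t - 5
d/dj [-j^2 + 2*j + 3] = 2 - 2*j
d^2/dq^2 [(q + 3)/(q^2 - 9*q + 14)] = 2*(3*(2 - q)*(q^2 - 9*q + 14) + (q + 3)*(2*q - 9)^2)/(q^2 - 9*q + 14)^3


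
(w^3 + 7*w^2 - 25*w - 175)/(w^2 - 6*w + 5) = (w^2 + 12*w + 35)/(w - 1)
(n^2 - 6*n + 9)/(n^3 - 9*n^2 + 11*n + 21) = (n - 3)/(n^2 - 6*n - 7)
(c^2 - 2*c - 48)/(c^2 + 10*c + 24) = (c - 8)/(c + 4)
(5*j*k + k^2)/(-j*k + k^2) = (-5*j - k)/(j - k)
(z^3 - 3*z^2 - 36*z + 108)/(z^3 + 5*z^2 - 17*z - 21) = (z^2 - 36)/(z^2 + 8*z + 7)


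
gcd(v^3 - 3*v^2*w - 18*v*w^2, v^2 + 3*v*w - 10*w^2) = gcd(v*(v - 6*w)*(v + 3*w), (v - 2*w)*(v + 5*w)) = 1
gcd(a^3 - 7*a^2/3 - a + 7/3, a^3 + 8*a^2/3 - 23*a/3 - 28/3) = a^2 - 4*a/3 - 7/3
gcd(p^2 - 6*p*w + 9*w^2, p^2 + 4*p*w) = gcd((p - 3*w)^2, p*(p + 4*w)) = 1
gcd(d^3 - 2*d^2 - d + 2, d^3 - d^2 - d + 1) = d^2 - 1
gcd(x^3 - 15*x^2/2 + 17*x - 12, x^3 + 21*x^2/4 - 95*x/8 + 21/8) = x - 3/2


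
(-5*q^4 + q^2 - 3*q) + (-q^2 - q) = -5*q^4 - 4*q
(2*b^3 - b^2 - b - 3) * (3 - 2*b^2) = -4*b^5 + 2*b^4 + 8*b^3 + 3*b^2 - 3*b - 9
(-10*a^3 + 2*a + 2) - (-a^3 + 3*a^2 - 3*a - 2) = -9*a^3 - 3*a^2 + 5*a + 4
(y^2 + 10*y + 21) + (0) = y^2 + 10*y + 21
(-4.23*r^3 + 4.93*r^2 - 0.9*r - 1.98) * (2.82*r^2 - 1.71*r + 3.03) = -11.9286*r^5 + 21.1359*r^4 - 23.7852*r^3 + 10.8933*r^2 + 0.6588*r - 5.9994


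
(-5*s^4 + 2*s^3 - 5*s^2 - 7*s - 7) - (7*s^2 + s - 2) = -5*s^4 + 2*s^3 - 12*s^2 - 8*s - 5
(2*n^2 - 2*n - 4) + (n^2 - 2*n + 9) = 3*n^2 - 4*n + 5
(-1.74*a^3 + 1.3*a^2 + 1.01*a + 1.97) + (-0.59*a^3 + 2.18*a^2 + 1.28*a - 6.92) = -2.33*a^3 + 3.48*a^2 + 2.29*a - 4.95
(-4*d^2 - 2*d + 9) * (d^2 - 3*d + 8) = -4*d^4 + 10*d^3 - 17*d^2 - 43*d + 72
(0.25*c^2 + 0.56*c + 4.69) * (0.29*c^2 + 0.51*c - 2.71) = 0.0725*c^4 + 0.2899*c^3 + 0.9682*c^2 + 0.8743*c - 12.7099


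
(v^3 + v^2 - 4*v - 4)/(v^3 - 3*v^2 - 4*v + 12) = (v + 1)/(v - 3)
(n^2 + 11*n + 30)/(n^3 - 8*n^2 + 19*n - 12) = (n^2 + 11*n + 30)/(n^3 - 8*n^2 + 19*n - 12)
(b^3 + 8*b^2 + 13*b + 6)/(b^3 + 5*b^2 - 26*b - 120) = (b^2 + 2*b + 1)/(b^2 - b - 20)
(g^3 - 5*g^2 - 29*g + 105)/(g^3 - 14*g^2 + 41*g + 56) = (g^2 + 2*g - 15)/(g^2 - 7*g - 8)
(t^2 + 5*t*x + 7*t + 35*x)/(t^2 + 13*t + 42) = (t + 5*x)/(t + 6)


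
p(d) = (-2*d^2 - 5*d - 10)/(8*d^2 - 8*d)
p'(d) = (8 - 16*d)*(-2*d^2 - 5*d - 10)/(8*d^2 - 8*d)^2 + (-4*d - 5)/(8*d^2 - 8*d)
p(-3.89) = -0.14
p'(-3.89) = 0.01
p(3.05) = -0.88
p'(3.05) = 0.37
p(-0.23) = -3.96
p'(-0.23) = -22.22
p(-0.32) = -2.55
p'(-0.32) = -10.99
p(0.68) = 8.23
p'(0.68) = 18.05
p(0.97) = 71.87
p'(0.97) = 2359.78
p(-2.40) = -0.15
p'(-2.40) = -0.03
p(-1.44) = -0.25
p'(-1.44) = -0.25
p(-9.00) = -0.18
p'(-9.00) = 0.01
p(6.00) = -0.47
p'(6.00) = 0.05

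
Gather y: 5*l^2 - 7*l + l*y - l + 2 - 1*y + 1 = 5*l^2 - 8*l + y*(l - 1) + 3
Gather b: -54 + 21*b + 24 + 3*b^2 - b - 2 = 3*b^2 + 20*b - 32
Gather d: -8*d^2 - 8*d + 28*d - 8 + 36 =-8*d^2 + 20*d + 28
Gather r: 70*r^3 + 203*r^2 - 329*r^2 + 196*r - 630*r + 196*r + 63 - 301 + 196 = 70*r^3 - 126*r^2 - 238*r - 42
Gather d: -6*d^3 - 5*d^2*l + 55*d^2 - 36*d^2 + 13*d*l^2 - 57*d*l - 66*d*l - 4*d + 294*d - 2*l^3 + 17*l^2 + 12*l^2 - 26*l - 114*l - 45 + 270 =-6*d^3 + d^2*(19 - 5*l) + d*(13*l^2 - 123*l + 290) - 2*l^3 + 29*l^2 - 140*l + 225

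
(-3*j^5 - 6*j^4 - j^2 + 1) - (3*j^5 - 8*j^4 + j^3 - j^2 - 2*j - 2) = -6*j^5 + 2*j^4 - j^3 + 2*j + 3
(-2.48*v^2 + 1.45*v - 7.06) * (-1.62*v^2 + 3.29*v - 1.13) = 4.0176*v^4 - 10.5082*v^3 + 19.0101*v^2 - 24.8659*v + 7.9778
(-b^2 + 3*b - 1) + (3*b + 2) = -b^2 + 6*b + 1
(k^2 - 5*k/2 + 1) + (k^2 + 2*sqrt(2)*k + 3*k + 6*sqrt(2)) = 2*k^2 + k/2 + 2*sqrt(2)*k + 1 + 6*sqrt(2)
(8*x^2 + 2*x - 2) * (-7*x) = -56*x^3 - 14*x^2 + 14*x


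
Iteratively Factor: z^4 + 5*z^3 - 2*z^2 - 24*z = (z)*(z^3 + 5*z^2 - 2*z - 24) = z*(z + 4)*(z^2 + z - 6) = z*(z - 2)*(z + 4)*(z + 3)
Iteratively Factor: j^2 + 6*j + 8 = (j + 4)*(j + 2)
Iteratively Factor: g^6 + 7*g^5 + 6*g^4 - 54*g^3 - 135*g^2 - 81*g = (g)*(g^5 + 7*g^4 + 6*g^3 - 54*g^2 - 135*g - 81) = g*(g + 3)*(g^4 + 4*g^3 - 6*g^2 - 36*g - 27) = g*(g + 3)^2*(g^3 + g^2 - 9*g - 9) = g*(g + 3)^3*(g^2 - 2*g - 3) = g*(g - 3)*(g + 3)^3*(g + 1)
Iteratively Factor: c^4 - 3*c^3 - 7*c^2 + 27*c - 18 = (c + 3)*(c^3 - 6*c^2 + 11*c - 6) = (c - 3)*(c + 3)*(c^2 - 3*c + 2) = (c - 3)*(c - 2)*(c + 3)*(c - 1)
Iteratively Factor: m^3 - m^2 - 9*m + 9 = (m + 3)*(m^2 - 4*m + 3) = (m - 1)*(m + 3)*(m - 3)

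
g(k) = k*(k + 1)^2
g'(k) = k*(2*k + 2) + (k + 1)^2 = (k + 1)*(3*k + 1)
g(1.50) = 9.38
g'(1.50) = 13.75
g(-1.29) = -0.11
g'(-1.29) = 0.83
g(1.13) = 5.13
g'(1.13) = 9.35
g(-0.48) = -0.13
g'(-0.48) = -0.23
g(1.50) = 9.38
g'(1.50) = 13.75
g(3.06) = 50.44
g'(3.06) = 41.33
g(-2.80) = -9.07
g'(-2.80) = 13.32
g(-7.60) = -331.06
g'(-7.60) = 143.88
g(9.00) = 900.00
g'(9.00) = 280.00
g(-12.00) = -1452.00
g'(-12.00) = 385.00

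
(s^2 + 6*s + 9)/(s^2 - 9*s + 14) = (s^2 + 6*s + 9)/(s^2 - 9*s + 14)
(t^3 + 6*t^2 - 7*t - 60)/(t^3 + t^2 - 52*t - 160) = (t - 3)/(t - 8)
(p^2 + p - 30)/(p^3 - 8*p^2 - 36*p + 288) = (p - 5)/(p^2 - 14*p + 48)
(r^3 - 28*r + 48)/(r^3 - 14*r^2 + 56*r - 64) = (r + 6)/(r - 8)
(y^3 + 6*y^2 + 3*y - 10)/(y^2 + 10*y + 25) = (y^2 + y - 2)/(y + 5)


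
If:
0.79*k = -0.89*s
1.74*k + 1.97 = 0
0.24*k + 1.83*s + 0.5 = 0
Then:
No Solution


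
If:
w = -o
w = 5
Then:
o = -5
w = 5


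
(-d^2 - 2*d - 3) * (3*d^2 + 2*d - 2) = -3*d^4 - 8*d^3 - 11*d^2 - 2*d + 6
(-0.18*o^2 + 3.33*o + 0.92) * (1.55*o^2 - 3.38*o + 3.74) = -0.279*o^4 + 5.7699*o^3 - 10.5026*o^2 + 9.3446*o + 3.4408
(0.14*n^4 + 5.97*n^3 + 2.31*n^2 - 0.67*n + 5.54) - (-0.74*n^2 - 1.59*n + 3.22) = 0.14*n^4 + 5.97*n^3 + 3.05*n^2 + 0.92*n + 2.32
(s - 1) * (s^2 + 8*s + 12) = s^3 + 7*s^2 + 4*s - 12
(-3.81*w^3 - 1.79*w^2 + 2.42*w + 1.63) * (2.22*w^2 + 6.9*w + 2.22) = -8.4582*w^5 - 30.2628*w^4 - 15.4368*w^3 + 16.3428*w^2 + 16.6194*w + 3.6186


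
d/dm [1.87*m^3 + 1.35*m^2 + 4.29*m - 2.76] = 5.61*m^2 + 2.7*m + 4.29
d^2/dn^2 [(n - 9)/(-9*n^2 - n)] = 18*(-9*n^3 + 243*n^2 + 27*n + 1)/(n^3*(729*n^3 + 243*n^2 + 27*n + 1))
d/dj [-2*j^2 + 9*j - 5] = 9 - 4*j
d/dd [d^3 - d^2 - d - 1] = 3*d^2 - 2*d - 1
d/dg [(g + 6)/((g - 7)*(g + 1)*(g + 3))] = (-2*g^3 - 15*g^2 + 36*g + 129)/(g^6 - 6*g^5 - 41*g^4 + 108*g^3 + 751*g^2 + 1050*g + 441)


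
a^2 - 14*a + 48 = (a - 8)*(a - 6)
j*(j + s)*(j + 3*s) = j^3 + 4*j^2*s + 3*j*s^2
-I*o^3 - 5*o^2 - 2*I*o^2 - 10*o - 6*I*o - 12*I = (o + 2)*(o - 6*I)*(-I*o + 1)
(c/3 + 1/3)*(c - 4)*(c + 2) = c^3/3 - c^2/3 - 10*c/3 - 8/3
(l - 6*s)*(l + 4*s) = l^2 - 2*l*s - 24*s^2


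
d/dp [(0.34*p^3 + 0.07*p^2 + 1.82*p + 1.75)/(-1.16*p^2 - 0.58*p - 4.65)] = (-0.3944*p^4 - 0.3944*p^3 - 2.6724*p^2 + 3.409*p - 7.448)/(1.3456*p^4 + 1.3456*p^3 + 11.1244*p^2 + 5.394*p + 21.6225)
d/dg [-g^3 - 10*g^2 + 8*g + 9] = -3*g^2 - 20*g + 8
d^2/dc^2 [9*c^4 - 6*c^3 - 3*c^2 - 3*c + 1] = 108*c^2 - 36*c - 6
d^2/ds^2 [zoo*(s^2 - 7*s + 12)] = zoo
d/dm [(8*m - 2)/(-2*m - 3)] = -28/(2*m + 3)^2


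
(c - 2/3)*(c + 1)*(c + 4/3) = c^3 + 5*c^2/3 - 2*c/9 - 8/9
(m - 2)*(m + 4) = m^2 + 2*m - 8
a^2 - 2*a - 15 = (a - 5)*(a + 3)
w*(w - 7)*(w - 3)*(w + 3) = w^4 - 7*w^3 - 9*w^2 + 63*w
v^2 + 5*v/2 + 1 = (v + 1/2)*(v + 2)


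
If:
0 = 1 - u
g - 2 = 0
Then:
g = 2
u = 1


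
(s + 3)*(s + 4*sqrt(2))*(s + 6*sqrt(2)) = s^3 + 3*s^2 + 10*sqrt(2)*s^2 + 30*sqrt(2)*s + 48*s + 144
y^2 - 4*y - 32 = (y - 8)*(y + 4)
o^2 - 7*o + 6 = (o - 6)*(o - 1)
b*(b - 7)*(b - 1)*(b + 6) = b^4 - 2*b^3 - 41*b^2 + 42*b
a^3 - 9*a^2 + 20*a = a*(a - 5)*(a - 4)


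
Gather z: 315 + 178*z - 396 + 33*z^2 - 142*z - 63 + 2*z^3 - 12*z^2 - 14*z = 2*z^3 + 21*z^2 + 22*z - 144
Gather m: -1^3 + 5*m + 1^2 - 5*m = 0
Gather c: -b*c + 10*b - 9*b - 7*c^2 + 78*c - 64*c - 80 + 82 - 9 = b - 7*c^2 + c*(14 - b) - 7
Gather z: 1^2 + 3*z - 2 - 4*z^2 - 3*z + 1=-4*z^2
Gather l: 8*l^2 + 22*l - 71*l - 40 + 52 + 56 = 8*l^2 - 49*l + 68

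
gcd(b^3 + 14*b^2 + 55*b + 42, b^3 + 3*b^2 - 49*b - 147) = b + 7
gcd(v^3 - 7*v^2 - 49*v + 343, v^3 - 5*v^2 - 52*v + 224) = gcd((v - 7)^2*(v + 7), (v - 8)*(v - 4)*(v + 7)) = v + 7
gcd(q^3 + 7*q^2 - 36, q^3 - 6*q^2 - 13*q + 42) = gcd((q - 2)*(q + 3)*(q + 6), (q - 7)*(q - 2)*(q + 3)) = q^2 + q - 6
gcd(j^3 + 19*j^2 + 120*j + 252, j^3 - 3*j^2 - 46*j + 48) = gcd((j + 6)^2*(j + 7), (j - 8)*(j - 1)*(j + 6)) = j + 6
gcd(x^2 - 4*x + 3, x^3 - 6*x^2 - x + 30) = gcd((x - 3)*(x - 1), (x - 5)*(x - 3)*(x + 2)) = x - 3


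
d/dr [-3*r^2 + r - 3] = 1 - 6*r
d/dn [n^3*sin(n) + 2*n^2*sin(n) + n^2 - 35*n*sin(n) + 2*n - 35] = n^3*cos(n) + 3*n^2*sin(n) + 2*n^2*cos(n) + 4*n*sin(n) - 35*n*cos(n) + 2*n - 35*sin(n) + 2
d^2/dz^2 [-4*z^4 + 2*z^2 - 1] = 4 - 48*z^2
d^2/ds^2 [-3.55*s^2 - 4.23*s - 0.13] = -7.10000000000000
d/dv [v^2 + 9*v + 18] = 2*v + 9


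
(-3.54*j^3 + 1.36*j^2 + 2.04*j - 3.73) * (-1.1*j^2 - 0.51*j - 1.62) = 3.894*j^5 + 0.3094*j^4 + 2.7972*j^3 + 0.8594*j^2 - 1.4025*j + 6.0426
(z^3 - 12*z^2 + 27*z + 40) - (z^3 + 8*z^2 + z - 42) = -20*z^2 + 26*z + 82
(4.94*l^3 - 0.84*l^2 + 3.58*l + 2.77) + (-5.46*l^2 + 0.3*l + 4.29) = 4.94*l^3 - 6.3*l^2 + 3.88*l + 7.06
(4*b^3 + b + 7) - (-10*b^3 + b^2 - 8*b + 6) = 14*b^3 - b^2 + 9*b + 1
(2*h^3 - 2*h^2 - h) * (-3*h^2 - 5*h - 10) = -6*h^5 - 4*h^4 - 7*h^3 + 25*h^2 + 10*h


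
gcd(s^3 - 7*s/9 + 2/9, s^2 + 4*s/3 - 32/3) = 1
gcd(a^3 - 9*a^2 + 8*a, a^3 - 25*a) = a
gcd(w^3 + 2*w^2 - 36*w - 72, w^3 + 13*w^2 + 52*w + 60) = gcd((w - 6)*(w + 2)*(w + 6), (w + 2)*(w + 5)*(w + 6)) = w^2 + 8*w + 12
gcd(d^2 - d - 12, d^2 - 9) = d + 3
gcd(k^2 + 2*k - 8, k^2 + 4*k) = k + 4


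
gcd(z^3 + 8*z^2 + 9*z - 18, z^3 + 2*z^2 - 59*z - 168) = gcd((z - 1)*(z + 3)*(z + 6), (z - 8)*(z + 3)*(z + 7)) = z + 3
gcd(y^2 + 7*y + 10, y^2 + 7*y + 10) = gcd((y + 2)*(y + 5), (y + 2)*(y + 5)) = y^2 + 7*y + 10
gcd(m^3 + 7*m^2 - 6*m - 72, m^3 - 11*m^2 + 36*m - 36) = m - 3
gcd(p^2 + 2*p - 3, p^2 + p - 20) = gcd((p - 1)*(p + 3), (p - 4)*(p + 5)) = 1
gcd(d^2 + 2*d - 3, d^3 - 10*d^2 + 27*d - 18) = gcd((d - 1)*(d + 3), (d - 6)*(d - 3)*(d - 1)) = d - 1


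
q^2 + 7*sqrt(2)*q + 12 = (q + sqrt(2))*(q + 6*sqrt(2))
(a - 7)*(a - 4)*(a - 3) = a^3 - 14*a^2 + 61*a - 84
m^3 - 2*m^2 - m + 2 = (m - 2)*(m - 1)*(m + 1)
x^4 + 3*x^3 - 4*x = x*(x - 1)*(x + 2)^2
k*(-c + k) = -c*k + k^2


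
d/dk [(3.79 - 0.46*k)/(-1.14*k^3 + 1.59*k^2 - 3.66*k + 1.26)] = (-1.0488*k^3 + 13.6932*k^2 - 12.0522*k + 13.2918)/(1.2996*k^6 - 3.6252*k^5 + 10.8729*k^4 - 14.5116*k^3 + 17.4024*k^2 - 9.2232*k + 1.5876)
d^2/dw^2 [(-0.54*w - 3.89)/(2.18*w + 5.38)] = (8.88178419700125e-16*w - 24.307)/(2.18*w + 5.38)^3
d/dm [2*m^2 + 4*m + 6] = 4*m + 4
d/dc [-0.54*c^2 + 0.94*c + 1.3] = 0.94 - 1.08*c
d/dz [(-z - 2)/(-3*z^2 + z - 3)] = (3*z^2 - z - (z + 2)*(6*z - 1) + 3)/(3*z^2 - z + 3)^2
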